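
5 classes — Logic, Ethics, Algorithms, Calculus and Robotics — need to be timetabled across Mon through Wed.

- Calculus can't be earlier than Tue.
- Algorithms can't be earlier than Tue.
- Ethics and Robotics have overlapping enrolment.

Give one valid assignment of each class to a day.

Ethics=Mon, Algorithms=Tue, Calculus=Tue, Robotics=Tue, Logic=Mon

Checking: Ethics(Mon) != Robotics(Tue); Calculus=Tue in [Tue,Wed]; Algorithms=Tue in [Tue,Wed].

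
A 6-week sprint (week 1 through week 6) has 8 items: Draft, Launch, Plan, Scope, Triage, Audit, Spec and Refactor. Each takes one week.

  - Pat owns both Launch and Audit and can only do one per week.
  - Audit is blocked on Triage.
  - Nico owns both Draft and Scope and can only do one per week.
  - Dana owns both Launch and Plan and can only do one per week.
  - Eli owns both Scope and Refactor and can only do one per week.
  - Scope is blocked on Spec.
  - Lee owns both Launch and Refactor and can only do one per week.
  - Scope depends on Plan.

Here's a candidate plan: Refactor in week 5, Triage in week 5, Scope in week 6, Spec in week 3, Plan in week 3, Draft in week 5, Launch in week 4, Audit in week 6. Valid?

Yes, all constraints hold

Audit is blocked on Triage — holds.
Dana owns both Launch and Plan and can only do one per week — holds.
Scope is blocked on Spec — holds.
Pat owns both Launch and Audit and can only do one per week — holds.
Lee owns both Launch and Refactor and can only do one per week — holds.
Eli owns both Scope and Refactor and can only do one per week — holds.
Scope depends on Plan — holds.
Nico owns both Draft and Scope and can only do one per week — holds.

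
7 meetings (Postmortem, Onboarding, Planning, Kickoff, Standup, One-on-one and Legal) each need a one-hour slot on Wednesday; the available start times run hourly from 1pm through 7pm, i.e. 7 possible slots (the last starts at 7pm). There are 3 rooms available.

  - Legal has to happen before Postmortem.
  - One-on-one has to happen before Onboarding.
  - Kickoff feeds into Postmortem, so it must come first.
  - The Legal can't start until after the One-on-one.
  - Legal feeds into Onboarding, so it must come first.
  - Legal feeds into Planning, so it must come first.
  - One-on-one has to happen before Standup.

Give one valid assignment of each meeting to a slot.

Planning in 3pm, Postmortem in 3pm, One-on-one in 1pm, Onboarding in 3pm, Legal in 2pm, Kickoff in 1pm, Standup in 2pm

Checking: Legal(2pm) before Planning(3pm); Legal(2pm) before Postmortem(3pm); Kickoff(1pm) before Postmortem(3pm); One-on-one(1pm) before Standup(2pm); Legal(2pm) before Onboarding(3pm); One-on-one(1pm) before Legal(2pm); One-on-one(1pm) before Onboarding(3pm); max 3 per slot (cap 3).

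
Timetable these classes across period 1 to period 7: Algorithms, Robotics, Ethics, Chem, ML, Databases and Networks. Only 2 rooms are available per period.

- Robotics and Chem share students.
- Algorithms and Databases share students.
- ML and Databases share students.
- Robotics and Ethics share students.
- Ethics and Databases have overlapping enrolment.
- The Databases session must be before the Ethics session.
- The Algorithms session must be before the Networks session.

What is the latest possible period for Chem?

Chem at period 7 is achievable: Robotics in period 1; Chem in period 7; Ethics in period 3; Networks in period 2; Databases in period 2; ML in period 3; Algorithms in period 1.

period 7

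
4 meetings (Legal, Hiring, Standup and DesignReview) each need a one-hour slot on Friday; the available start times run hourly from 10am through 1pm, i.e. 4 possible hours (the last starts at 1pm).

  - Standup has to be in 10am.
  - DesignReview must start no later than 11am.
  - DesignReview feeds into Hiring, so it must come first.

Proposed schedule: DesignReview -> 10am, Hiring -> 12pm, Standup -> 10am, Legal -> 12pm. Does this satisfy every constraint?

Yes

Standup has to be in 10am — holds.
DesignReview feeds into Hiring, so it must come first — holds.
DesignReview must start no later than 11am — holds.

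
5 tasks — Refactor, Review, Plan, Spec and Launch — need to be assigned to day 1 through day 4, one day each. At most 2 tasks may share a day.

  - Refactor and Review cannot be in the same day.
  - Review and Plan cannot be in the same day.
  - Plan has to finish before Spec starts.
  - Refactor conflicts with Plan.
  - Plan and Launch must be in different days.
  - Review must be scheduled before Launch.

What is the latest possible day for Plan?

day 3

Downstream work caps Plan at day 3.
Plan at day 3 is achievable: Review in day 1, Refactor in day 2, Plan in day 3, Launch in day 2, Spec in day 4.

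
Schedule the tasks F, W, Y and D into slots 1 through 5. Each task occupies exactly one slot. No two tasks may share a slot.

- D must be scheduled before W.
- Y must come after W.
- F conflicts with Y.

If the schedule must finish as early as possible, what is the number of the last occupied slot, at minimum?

4

The precedence chain requires at least 3 distinct slots.
With at most 1 per slot and 4 tasks, at least 4 slots are needed.
4 works (last occupied slot: 4): for example W=2, D=1, F=4, Y=3.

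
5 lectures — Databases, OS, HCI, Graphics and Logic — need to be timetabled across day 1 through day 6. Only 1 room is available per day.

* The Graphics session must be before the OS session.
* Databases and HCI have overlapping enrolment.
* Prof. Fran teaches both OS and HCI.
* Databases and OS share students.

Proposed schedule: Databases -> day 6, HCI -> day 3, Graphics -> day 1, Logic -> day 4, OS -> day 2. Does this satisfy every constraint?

Yes, all constraints hold

Only 1 room is available per day — holds.
The Graphics session must be before the OS session — holds.
Databases and HCI have overlapping enrolment — holds.
Databases and OS share students — holds.
Prof. Fran teaches both OS and HCI — holds.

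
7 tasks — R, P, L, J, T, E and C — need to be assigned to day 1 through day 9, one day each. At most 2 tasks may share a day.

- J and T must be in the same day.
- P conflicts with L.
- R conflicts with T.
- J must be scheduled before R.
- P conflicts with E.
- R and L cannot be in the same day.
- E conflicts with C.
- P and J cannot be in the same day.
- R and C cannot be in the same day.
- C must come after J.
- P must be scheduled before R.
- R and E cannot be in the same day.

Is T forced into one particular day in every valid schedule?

No

T can be day 1 (e.g. J=day 1; P=day 2; E=day 4; C=day 2; T=day 1; L=day 4; R=day 3) or day 2 (e.g. C in day 4, J in day 2, E in day 5, T in day 2, L in day 4, P in day 1, R in day 3).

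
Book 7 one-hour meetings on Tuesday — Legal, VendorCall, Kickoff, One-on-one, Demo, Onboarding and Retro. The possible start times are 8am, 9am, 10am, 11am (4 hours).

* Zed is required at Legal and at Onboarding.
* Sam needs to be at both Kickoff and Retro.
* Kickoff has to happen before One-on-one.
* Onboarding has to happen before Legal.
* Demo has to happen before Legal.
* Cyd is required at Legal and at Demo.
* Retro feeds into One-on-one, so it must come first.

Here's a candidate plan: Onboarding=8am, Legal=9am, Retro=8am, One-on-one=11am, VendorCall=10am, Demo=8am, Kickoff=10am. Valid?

Yes, all constraints hold

Retro feeds into One-on-one, so it must come first — holds.
Demo has to happen before Legal — holds.
Cyd is required at Legal and at Demo — holds.
Kickoff has to happen before One-on-one — holds.
Sam needs to be at both Kickoff and Retro — holds.
Zed is required at Legal and at Onboarding — holds.
Onboarding has to happen before Legal — holds.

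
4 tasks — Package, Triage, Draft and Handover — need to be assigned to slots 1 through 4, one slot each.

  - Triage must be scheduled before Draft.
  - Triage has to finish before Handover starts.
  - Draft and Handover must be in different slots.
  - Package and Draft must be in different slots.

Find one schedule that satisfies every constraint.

Draft in 2, Package in 1, Triage in 1, Handover in 3

Checking: Triage(1) before Handover(3); Triage(1) before Draft(2); Package(1) != Draft(2); Draft(2) != Handover(3).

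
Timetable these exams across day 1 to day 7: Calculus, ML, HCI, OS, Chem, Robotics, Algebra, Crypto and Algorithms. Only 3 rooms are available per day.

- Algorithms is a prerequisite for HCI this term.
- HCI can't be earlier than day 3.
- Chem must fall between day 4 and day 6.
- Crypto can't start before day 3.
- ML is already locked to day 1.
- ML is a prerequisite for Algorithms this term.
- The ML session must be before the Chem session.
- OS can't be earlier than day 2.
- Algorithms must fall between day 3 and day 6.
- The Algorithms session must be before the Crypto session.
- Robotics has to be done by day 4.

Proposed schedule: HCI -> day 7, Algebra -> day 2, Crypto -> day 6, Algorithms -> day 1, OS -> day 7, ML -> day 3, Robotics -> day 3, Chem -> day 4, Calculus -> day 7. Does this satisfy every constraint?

No — it violates: ML is a prerequisite for Algorithms this term

Algorithms is a prerequisite for HCI this term — holds.
Only 3 rooms are available per day — holds.
The Algorithms session must be before the Crypto session — holds.
OS can't be earlier than day 2 — holds.
ML is already locked to day 1 — violated.
ML is a prerequisite for Algorithms this term — violated.
Robotics has to be done by day 4 — holds.
Chem must fall between day 4 and day 6 — holds.
Crypto can't start before day 3 — holds.
Algorithms must fall between day 3 and day 6 — violated.
HCI can't be earlier than day 3 — holds.
The ML session must be before the Chem session — holds.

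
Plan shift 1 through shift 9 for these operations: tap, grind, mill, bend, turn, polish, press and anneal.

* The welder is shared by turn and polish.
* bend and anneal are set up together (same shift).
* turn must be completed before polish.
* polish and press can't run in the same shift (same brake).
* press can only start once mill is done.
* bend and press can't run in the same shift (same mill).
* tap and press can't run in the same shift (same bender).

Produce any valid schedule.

bend -> shift 1, anneal -> shift 1, polish -> shift 2, turn -> shift 1, mill -> shift 1, tap -> shift 1, grind -> shift 1, press -> shift 3

Checking: mill(shift 1) before press(shift 3); turn(shift 1) before polish(shift 2); turn(shift 1) != polish(shift 2); bend(shift 1) != press(shift 3); tap(shift 1) != press(shift 3); polish(shift 2) != press(shift 3); bend = anneal = shift 1.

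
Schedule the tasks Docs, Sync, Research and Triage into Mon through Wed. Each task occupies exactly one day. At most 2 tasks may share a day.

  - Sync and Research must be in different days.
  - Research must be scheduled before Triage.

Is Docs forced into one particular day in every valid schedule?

Docs can be Mon (e.g. Triage in Tue; Sync in Tue; Research in Mon; Docs in Mon) or Tue (e.g. Research=Mon, Docs=Tue, Triage=Tue, Sync=Wed).

No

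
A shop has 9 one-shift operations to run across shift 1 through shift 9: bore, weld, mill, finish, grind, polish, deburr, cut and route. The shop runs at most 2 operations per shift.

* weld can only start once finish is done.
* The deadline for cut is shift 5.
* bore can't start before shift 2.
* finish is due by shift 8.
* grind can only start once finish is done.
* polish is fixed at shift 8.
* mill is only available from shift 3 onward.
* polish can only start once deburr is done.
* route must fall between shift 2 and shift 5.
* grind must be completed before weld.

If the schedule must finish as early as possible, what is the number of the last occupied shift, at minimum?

The precedence chain requires at least 3 distinct shifts.
With at most 2 per shift and 9 operations, at least 5 shifts are needed.
polish can't be placed before shift 8, so the schedule must run through at least shift 8.
8 works (last occupied shift: shift 8): for example deburr -> shift 4; weld -> shift 4; polish -> shift 8; mill -> shift 3; finish -> shift 1; grind -> shift 3; cut -> shift 1; bore -> shift 2; route -> shift 2.

shift 8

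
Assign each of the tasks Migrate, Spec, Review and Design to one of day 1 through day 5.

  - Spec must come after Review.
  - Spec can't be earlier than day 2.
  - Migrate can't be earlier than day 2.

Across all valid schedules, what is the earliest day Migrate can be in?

day 2

Migrate is available from day 2.
Migrate at day 2 is achievable: Design -> day 1; Review -> day 1; Migrate -> day 2; Spec -> day 2.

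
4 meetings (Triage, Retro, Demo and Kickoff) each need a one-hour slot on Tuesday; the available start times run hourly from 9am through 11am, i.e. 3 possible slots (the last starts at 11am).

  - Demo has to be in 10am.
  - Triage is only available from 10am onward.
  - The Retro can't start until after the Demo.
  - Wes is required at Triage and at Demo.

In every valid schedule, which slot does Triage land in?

11am

Triage's window is 10am–11am.
Demo is fixed at 10am, and Triage can't share a slot with Demo.
So Triage must be 11am.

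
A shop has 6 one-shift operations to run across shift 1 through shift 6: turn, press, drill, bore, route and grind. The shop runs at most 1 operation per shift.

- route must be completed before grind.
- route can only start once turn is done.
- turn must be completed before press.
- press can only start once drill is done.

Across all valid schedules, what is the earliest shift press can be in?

shift 3

Precedence pushes press to at least shift 2.
press at shift 3 is achievable: drill=shift 2, bore=shift 6, grind=shift 5, press=shift 3, route=shift 4, turn=shift 1.
Nothing earlier works — the capacity limit rule out every shift before shift 3.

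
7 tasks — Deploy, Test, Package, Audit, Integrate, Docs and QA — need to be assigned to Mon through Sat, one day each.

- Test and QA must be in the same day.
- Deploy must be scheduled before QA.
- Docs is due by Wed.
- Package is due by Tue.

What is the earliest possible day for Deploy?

Mon

Downstream work caps Deploy at Fri.
Deploy at Mon is achievable: Package=Mon, Audit=Mon, Integrate=Mon, QA=Tue, Deploy=Mon, Docs=Mon, Test=Tue.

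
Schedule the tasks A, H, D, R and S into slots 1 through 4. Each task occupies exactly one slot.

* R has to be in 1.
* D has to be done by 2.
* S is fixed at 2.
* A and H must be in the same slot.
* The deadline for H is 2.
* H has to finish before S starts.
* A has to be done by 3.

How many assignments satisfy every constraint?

Enumerating: A in 1; H in 1; D in 1; R in 1; S in 2 | R in 1, A in 1, S in 2, H in 1, D in 2.

2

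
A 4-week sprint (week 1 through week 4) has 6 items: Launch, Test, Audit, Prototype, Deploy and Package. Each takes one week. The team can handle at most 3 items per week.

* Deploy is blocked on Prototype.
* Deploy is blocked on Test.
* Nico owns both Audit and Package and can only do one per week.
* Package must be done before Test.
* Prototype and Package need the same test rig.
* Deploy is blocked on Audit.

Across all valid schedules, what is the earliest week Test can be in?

week 2

Precedence pushes Test to at least week 2; downstream work caps Test at week 3.
Test at week 2 is achievable: Audit=week 2, Launch=week 1, Deploy=week 3, Prototype=week 2, Package=week 1, Test=week 2.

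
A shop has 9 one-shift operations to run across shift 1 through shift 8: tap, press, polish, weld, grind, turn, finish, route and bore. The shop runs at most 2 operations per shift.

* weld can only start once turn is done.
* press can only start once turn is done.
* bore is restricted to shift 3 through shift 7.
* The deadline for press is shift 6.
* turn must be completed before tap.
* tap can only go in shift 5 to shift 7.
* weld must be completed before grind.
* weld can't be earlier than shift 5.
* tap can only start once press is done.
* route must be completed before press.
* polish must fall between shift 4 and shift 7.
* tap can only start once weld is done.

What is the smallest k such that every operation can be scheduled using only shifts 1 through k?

6

The precedence chain requires at least 3 distinct shifts.
With at most 2 per shift and 9 operations, at least 5 shifts are needed.
Propagating the time windows through the other constraints, tap can't land before shift 6, so the schedule must run through at least shift 6.
6 works (last occupied shift: shift 6): for example route=shift 1, weld=shift 5, turn=shift 1, grind=shift 6, polish=shift 4, tap=shift 6, finish=shift 2, bore=shift 3, press=shift 2.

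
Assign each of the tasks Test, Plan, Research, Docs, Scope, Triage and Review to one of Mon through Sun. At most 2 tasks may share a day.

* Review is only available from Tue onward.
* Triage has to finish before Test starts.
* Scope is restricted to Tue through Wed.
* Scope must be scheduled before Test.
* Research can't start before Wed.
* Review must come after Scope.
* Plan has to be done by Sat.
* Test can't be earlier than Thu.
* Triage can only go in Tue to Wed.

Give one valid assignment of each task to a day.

Research in Wed, Review in Wed, Docs in Mon, Test in Thu, Scope in Tue, Triage in Tue, Plan in Mon

Checking: Triage(Tue) before Test(Thu); Scope(Tue) before Test(Thu); Scope(Tue) before Review(Wed); Triage=Tue in [Tue,Wed]; Review=Wed in [Tue,Sun]; Plan=Mon in [Mon,Sat]; Test=Thu in [Thu,Sun]; Research=Wed in [Wed,Sun]; Scope=Tue in [Tue,Wed]; max 2 per day (cap 2).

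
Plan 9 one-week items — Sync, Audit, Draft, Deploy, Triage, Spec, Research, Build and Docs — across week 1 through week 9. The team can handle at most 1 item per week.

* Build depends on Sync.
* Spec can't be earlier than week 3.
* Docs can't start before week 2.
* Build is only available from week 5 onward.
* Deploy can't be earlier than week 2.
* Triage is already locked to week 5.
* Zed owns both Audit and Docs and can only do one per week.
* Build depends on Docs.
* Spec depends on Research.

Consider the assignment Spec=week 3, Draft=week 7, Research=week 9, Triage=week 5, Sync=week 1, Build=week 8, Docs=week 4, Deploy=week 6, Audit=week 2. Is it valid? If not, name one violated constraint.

No. Spec depends on Research is not satisfied.

Build depends on Sync — holds.
The team can handle at most 1 item per week — holds.
Build depends on Docs — holds.
Build is only available from week 5 onward — holds.
Triage is already locked to week 5 — holds.
Spec can't be earlier than week 3 — holds.
Zed owns both Audit and Docs and can only do one per week — holds.
Spec depends on Research — violated.
Docs can't start before week 2 — holds.
Deploy can't be earlier than week 2 — holds.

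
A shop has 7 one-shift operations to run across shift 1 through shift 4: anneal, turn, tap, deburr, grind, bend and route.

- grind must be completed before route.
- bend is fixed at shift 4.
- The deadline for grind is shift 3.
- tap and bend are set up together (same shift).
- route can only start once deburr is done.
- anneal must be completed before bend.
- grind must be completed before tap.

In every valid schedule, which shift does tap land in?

Tap must be in the same shift as bend, which can't be before shift 4, so tap is at least shift 4.
So tap is pinned to shift 4.

shift 4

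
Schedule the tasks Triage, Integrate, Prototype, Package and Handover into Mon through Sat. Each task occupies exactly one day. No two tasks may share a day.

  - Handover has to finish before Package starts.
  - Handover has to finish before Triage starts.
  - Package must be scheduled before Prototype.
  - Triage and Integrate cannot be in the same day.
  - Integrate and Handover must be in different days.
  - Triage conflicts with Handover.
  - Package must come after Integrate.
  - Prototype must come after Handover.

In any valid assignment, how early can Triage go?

Precedence pushes Triage to at least Tue.
Triage at Tue is achievable: Prototype -> Fri, Handover -> Mon, Package -> Thu, Triage -> Tue, Integrate -> Wed.

Tue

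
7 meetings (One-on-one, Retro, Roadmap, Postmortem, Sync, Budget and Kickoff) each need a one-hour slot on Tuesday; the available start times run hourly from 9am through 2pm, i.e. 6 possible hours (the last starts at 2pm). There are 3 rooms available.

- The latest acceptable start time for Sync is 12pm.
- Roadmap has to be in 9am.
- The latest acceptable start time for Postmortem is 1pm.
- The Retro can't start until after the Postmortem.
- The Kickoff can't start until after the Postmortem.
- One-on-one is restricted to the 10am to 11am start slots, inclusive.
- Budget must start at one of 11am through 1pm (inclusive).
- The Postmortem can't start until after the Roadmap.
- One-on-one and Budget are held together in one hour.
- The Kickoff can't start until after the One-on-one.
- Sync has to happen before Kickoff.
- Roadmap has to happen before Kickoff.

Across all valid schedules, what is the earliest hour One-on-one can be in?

11am

One-on-one is available from 10am; One-on-one must be in the same hour as Budget, which can't be before 11am, so One-on-one is at least 11am; One-on-one's own window allows nothing later than 11am.
One-on-one at 11am is achievable: Kickoff in 12pm; Roadmap in 9am; Postmortem in 10am; Sync in 9am; Retro in 11am; One-on-one in 11am; Budget in 11am.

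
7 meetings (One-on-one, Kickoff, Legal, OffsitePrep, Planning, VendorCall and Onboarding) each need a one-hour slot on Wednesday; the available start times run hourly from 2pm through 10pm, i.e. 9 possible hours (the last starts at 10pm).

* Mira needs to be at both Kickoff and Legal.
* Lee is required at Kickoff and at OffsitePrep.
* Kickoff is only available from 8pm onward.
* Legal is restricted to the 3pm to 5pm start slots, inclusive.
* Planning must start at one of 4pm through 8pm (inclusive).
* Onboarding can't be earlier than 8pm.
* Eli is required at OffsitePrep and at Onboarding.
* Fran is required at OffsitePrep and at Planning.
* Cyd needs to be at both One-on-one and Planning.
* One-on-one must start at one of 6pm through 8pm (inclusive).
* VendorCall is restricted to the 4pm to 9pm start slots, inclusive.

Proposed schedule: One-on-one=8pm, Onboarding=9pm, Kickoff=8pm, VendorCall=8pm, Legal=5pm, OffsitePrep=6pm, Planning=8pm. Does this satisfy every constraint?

No. Cyd needs to be at both One-on-one and Planning is not satisfied.

One-on-one must start at one of 6pm through 8pm (inclusive) — holds.
Eli is required at OffsitePrep and at Onboarding — holds.
VendorCall is restricted to the 4pm to 9pm start slots, inclusive — holds.
Lee is required at Kickoff and at OffsitePrep — holds.
Mira needs to be at both Kickoff and Legal — holds.
Onboarding can't be earlier than 8pm — holds.
Legal is restricted to the 3pm to 5pm start slots, inclusive — holds.
Planning must start at one of 4pm through 8pm (inclusive) — holds.
Fran is required at OffsitePrep and at Planning — holds.
Kickoff is only available from 8pm onward — holds.
Cyd needs to be at both One-on-one and Planning — violated.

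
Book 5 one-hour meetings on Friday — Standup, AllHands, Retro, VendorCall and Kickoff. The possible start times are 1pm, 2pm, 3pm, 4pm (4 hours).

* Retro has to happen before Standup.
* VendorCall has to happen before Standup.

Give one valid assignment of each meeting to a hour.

Standup -> 2pm; Kickoff -> 1pm; VendorCall -> 1pm; Retro -> 1pm; AllHands -> 1pm

Checking: VendorCall(1pm) before Standup(2pm); Retro(1pm) before Standup(2pm).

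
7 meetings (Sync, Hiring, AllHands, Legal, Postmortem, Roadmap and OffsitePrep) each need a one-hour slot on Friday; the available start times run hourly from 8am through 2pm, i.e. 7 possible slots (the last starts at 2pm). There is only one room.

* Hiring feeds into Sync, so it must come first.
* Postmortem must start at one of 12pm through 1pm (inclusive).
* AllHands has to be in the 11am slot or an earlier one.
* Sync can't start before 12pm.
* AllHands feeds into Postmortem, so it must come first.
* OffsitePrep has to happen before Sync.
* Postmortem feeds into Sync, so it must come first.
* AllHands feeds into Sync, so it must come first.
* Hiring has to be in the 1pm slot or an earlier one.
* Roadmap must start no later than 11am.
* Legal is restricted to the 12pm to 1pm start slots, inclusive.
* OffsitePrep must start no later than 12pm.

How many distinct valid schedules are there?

48

Splitting on Hiring: it can be 8am (12), 9am (12), 10am (12), 11am (12). Listing each branch's schedules as (Sync, AllHands, Legal, Postmortem, Roadmap, OffsitePrep):
Hiring=8am: (2pm,9am,12pm,1pm,10am,11am) (2pm,9am,12pm,1pm,11am,10am) (2pm,9am,1pm,12pm,10am,11am) (2pm,9am,1pm,12pm,11am,10am) (2pm,10am,12pm,1pm,9am,11am) (2pm,10am,12pm,1pm,11am,9am) (2pm,10am,1pm,12pm,9am,11am) (2pm,10am,1pm,12pm,11am,9am) (2pm,11am,12pm,1pm,9am,10am) (2pm,11am,12pm,1pm,10am,9am) (2pm,11am,1pm,12pm,9am,10am) (2pm,11am,1pm,12pm,10am,9am) — 12.
Hiring=9am: (2pm,8am,12pm,1pm,10am,11am) (2pm,8am,12pm,1pm,11am,10am) (2pm,8am,1pm,12pm,10am,11am) (2pm,8am,1pm,12pm,11am,10am) (2pm,10am,12pm,1pm,8am,11am) (2pm,10am,12pm,1pm,11am,8am) (2pm,10am,1pm,12pm,8am,11am) (2pm,10am,1pm,12pm,11am,8am) (2pm,11am,12pm,1pm,8am,10am) (2pm,11am,12pm,1pm,10am,8am) (2pm,11am,1pm,12pm,8am,10am) (2pm,11am,1pm,12pm,10am,8am) — 12.
Hiring=10am: (2pm,8am,12pm,1pm,9am,11am) (2pm,8am,12pm,1pm,11am,9am) (2pm,8am,1pm,12pm,9am,11am) (2pm,8am,1pm,12pm,11am,9am) (2pm,9am,12pm,1pm,8am,11am) (2pm,9am,12pm,1pm,11am,8am) (2pm,9am,1pm,12pm,8am,11am) (2pm,9am,1pm,12pm,11am,8am) (2pm,11am,12pm,1pm,8am,9am) (2pm,11am,12pm,1pm,9am,8am) (2pm,11am,1pm,12pm,8am,9am) (2pm,11am,1pm,12pm,9am,8am) — 12.
Hiring=11am: (2pm,8am,12pm,1pm,9am,10am) (2pm,8am,12pm,1pm,10am,9am) (2pm,8am,1pm,12pm,9am,10am) (2pm,8am,1pm,12pm,10am,9am) (2pm,9am,12pm,1pm,8am,10am) (2pm,9am,12pm,1pm,10am,8am) (2pm,9am,1pm,12pm,8am,10am) (2pm,9am,1pm,12pm,10am,8am) (2pm,10am,12pm,1pm,8am,9am) (2pm,10am,12pm,1pm,9am,8am) (2pm,10am,1pm,12pm,8am,9am) (2pm,10am,1pm,12pm,9am,8am) — 12.
Summing: 12 + 12 + 12 + 12 = 48.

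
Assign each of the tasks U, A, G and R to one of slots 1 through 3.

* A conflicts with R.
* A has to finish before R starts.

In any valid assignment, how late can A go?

Downstream work caps A at 2.
A at 2 is achievable: G -> 1; A -> 2; U -> 1; R -> 3.

2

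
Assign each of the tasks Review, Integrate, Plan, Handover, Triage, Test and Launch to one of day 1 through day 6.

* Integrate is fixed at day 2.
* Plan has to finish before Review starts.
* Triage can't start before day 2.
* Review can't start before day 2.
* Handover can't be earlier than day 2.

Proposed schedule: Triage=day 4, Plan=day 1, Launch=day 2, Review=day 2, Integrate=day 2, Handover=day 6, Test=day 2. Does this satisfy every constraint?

Integrate is fixed at day 2 — holds.
Review can't start before day 2 — holds.
Plan has to finish before Review starts — holds.
Triage can't start before day 2 — holds.
Handover can't be earlier than day 2 — holds.

Yes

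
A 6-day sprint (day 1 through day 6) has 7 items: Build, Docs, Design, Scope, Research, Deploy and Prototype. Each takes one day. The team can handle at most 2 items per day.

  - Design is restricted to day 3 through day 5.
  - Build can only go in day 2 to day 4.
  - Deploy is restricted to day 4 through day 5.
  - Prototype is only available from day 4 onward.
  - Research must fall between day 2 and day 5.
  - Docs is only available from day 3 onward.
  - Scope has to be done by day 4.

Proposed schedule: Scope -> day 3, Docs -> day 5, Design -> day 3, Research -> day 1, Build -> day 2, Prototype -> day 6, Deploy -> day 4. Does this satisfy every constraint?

No. Research must fall between day 2 and day 5 is not satisfied.

Docs is only available from day 3 onward — holds.
Scope has to be done by day 4 — holds.
Deploy is restricted to day 4 through day 5 — holds.
Design is restricted to day 3 through day 5 — holds.
The team can handle at most 2 items per day — holds.
Prototype is only available from day 4 onward — holds.
Build can only go in day 2 to day 4 — holds.
Research must fall between day 2 and day 5 — violated.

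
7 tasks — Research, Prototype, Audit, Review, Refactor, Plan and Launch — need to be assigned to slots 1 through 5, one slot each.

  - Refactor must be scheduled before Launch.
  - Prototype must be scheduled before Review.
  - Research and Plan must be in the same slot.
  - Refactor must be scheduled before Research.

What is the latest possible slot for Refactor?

4

Downstream work caps Refactor at 4.
Refactor at 4 is achievable: Plan in 5; Research in 5; Refactor in 4; Review in 2; Prototype in 1; Launch in 5; Audit in 1.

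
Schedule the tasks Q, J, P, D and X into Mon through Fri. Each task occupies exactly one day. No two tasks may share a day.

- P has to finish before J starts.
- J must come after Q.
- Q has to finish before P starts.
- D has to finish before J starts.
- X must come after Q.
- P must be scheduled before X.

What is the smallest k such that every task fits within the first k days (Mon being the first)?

The precedence chain requires at least 3 distinct days.
With at most 1 per day and 5 tasks, at least 5 days are needed.
5 works (last occupied day: Fri): for example J -> Thu; P -> Tue; Q -> Mon; X -> Fri; D -> Wed.

5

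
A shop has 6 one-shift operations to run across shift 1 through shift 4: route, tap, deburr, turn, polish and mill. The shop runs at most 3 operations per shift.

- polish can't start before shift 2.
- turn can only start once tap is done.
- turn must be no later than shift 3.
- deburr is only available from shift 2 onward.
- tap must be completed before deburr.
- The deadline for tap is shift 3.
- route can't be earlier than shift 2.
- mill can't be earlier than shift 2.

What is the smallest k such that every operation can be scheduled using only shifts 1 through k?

The precedence chain requires at least 2 distinct shifts.
With at most 3 per shift and 6 operations, at least 2 shifts are needed.
Could 2 shifts be enough, i.e. nothing placed later than shift 2? No: route's window within 2 shifts is {shift 2}; tap's window within 2 shifts is {shift 1, shift 2}; deburr's window within 2 shifts is {shift 2}; turn's window within 2 shifts is {shift 1, shift 2}; polish's window within 2 shifts is {shift 2}; mill's window within 2 shifts is {shift 2}; tap must come before deburr (at shift 2 or earlier) → {shift 1}; turn must come after tap (at shift 1 or later) → {shift 2}; that puts route, deburr, turn, polish and mill all in shift 2 — more than 3 per shift.
So 2 shifts is not enough.
3 works (last occupied shift: shift 3): for example route -> shift 2; tap -> shift 1; deburr -> shift 2; turn -> shift 3; polish -> shift 2; mill -> shift 3.

3 shifts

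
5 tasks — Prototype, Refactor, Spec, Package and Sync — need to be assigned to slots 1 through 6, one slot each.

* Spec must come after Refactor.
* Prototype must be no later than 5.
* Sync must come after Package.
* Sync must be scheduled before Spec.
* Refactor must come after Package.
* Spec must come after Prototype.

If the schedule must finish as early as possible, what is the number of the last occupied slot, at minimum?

3

The precedence chain requires at least 3 distinct slots.
3 works (last occupied slot: 3): for example Refactor -> 2; Sync -> 2; Prototype -> 1; Spec -> 3; Package -> 1.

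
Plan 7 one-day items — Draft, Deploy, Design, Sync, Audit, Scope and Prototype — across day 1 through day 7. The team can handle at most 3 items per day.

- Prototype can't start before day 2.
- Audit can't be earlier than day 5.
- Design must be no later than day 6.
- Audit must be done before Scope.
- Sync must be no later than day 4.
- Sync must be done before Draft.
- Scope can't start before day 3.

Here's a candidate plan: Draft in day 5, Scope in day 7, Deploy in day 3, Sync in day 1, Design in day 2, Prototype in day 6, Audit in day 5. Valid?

Yes, all constraints hold

Design must be no later than day 6 — holds.
Scope can't start before day 3 — holds.
Audit can't be earlier than day 5 — holds.
Prototype can't start before day 2 — holds.
Audit must be done before Scope — holds.
Sync must be done before Draft — holds.
The team can handle at most 3 items per day — holds.
Sync must be no later than day 4 — holds.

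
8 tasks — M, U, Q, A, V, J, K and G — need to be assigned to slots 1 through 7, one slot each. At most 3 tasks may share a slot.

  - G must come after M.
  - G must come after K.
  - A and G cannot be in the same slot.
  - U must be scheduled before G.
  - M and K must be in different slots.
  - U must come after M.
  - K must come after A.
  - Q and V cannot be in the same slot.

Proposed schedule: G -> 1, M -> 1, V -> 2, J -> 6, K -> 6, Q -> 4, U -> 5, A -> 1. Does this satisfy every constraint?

Invalid. A and G cannot be in the same slot.

G must come after K — violated.
K must come after A — holds.
Q and V cannot be in the same slot — holds.
At most 3 tasks may share a slot — holds.
U must come after M — holds.
U must be scheduled before G — violated.
M and K must be in different slots — holds.
A and G cannot be in the same slot — violated.
G must come after M — violated.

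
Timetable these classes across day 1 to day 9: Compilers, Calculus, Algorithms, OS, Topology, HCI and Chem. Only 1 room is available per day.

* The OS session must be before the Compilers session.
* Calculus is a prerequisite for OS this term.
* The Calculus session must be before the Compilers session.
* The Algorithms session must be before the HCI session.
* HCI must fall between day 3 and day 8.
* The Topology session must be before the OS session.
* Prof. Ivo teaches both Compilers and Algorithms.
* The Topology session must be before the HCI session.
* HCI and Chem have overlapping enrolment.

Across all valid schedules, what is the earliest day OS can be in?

Precedence pushes OS to at least day 2; downstream work caps OS at day 8.
OS at day 3 is achievable: Algorithms in day 4, Chem in day 7, HCI in day 5, OS in day 3, Compilers in day 6, Calculus in day 1, Topology in day 2.
Nothing earlier works — the conflict and capacity constraints rule out every day before day 3.

day 3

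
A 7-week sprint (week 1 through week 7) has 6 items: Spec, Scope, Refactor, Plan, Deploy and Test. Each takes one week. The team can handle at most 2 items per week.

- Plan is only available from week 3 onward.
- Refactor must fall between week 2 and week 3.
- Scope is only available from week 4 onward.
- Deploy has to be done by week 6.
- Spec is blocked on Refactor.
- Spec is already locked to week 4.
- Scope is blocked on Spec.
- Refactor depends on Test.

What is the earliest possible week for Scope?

week 5

Scope is available from week 4; precedence pushes Scope to at least week 5.
Scope at week 5 is achievable: Deploy -> week 1, Spec -> week 4, Plan -> week 3, Refactor -> week 2, Test -> week 1, Scope -> week 5.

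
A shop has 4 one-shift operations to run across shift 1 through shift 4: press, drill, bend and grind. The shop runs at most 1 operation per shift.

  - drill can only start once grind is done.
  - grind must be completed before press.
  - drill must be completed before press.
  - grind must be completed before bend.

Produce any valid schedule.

drill in shift 2; press in shift 3; grind in shift 1; bend in shift 4

Checking: grind(shift 1) before drill(shift 2); grind(shift 1) before press(shift 3); drill(shift 2) before press(shift 3); grind(shift 1) before bend(shift 4); max 1 per shift (cap 1).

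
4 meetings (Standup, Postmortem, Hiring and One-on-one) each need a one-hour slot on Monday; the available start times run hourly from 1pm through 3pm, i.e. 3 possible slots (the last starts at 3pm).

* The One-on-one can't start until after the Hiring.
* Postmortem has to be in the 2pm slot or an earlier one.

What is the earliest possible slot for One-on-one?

2pm

Precedence pushes One-on-one to at least 2pm.
One-on-one at 2pm is achievable: Postmortem -> 1pm, Standup -> 1pm, One-on-one -> 2pm, Hiring -> 1pm.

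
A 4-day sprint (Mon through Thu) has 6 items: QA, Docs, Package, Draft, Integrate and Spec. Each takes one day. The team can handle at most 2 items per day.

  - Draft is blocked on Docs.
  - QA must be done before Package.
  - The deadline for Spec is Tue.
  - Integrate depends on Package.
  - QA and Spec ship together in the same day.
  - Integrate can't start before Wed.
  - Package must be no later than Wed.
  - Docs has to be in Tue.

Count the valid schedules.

Splitting on Package: it can be Tue (4), Wed (2). Listing each branch's schedules as (QA, Docs, Draft, Integrate, Spec):
Package=Tue: (Mon,Tue,Wed,Wed,Mon) (Mon,Tue,Wed,Thu,Mon) (Mon,Tue,Thu,Wed,Mon) (Mon,Tue,Thu,Thu,Mon) — 4.
Package=Wed: (Mon,Tue,Wed,Thu,Mon) (Mon,Tue,Thu,Thu,Mon) — 2.
Summing: 4 + 2 = 6.

6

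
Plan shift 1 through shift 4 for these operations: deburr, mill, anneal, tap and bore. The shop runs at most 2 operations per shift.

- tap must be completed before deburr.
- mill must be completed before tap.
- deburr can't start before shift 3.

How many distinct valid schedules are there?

Splitting on deburr: it can be shift 3 (13), shift 4 (39). Listing each branch's schedules as (mill, anneal, tap, bore) by shift number:
deburr=shift 3: (1,1,2,2) (1,1,2,3) (1,1,2,4) (1,2,2,1) (1,2,2,3) (1,2,2,4) (1,3,2,1) (1,3,2,2) (1,3,2,4) (1,4,2,1) (1,4,2,2) (1,4,2,3) (1,4,2,4) — 13.
deburr=shift 4: (1,1,2,2) (1,1,2,3) (1,1,2,4) (1,1,3,2) (1,1,3,3) (1,1,3,4) (1,2,2,1) (1,2,2,3) (1,2,2,4) (1,2,3,1) (1,2,3,2) (1,2,3,3) (1,2,3,4) (1,3,2,1) (1,3,2,2) (1,3,2,3) (1,3,2,4) (1,3,3,1) (1,3,3,2) (1,3,3,4) (1,4,2,1) (1,4,2,2) (1,4,2,3) (1,4,3,1) (1,4,3,2) (1,4,3,3) (2,1,3,1) (2,1,3,2) (2,1,3,3) (2,1,3,4) (2,2,3,1) (2,2,3,3) (2,2,3,4) (2,3,3,1) (2,3,3,2) (2,3,3,4) (2,4,3,1) (2,4,3,2) (2,4,3,3) — 39.
Summing: 13 + 39 = 52.

52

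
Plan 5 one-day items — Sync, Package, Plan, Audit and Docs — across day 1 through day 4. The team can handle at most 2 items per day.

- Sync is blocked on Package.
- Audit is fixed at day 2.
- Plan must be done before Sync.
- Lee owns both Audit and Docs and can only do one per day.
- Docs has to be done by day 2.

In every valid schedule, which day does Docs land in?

Docs's window is day 1–day 2.
Audit is fixed at day 2, and Docs can't share a day with Audit.
So Docs must be day 1.

day 1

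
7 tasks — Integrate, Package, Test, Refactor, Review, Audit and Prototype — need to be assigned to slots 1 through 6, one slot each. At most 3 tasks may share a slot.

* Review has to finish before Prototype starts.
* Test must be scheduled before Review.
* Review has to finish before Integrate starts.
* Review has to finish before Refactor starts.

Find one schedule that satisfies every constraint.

Prototype in 3; Test in 1; Integrate in 3; Refactor in 3; Package in 1; Review in 2; Audit in 1

Checking: Review(2) before Prototype(3); Review(2) before Integrate(3); Review(2) before Refactor(3); Test(1) before Review(2); max 3 per slot (cap 3).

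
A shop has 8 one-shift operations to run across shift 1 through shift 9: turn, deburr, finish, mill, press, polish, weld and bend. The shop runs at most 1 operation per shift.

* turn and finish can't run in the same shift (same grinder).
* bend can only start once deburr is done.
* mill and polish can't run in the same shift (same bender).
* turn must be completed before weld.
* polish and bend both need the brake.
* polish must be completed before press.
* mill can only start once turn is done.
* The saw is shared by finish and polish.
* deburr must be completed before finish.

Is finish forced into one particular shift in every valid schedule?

No

finish can be shift 2 (e.g. turn -> shift 3, weld -> shift 7, finish -> shift 2, press -> shift 6, mill -> shift 4, deburr -> shift 1, polish -> shift 5, bend -> shift 8) or shift 3 (e.g. polish=shift 5, finish=shift 3, press=shift 6, deburr=shift 2, turn=shift 1, weld=shift 7, bend=shift 8, mill=shift 4).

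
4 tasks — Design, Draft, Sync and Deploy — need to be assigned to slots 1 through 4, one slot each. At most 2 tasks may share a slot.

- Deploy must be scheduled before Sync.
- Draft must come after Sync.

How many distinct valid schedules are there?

16

Splitting on Design: it can be 1 (4), 2 (4), 3 (4), 4 (4). Listing each branch's schedules as (Draft, Sync, Deploy):
Design=1: (3,2,1) (4,2,1) (4,3,1) (4,3,2) — 4.
Design=2: (3,2,1) (4,2,1) (4,3,1) (4,3,2) — 4.
Design=3: (3,2,1) (4,2,1) (4,3,1) (4,3,2) — 4.
Design=4: (3,2,1) (4,2,1) (4,3,1) (4,3,2) — 4.
Summing: 4 + 4 + 4 + 4 = 16.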